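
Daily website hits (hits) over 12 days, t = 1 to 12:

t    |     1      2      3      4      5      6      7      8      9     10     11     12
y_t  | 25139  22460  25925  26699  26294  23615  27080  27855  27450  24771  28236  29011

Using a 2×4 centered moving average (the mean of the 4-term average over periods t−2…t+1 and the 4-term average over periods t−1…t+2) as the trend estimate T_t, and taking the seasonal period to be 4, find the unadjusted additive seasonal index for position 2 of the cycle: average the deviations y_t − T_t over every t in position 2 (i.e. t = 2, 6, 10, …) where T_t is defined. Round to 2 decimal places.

Season position 2 occurs at t = 6, 10 (where T_t is defined).
t=6: T_6 = 26066.5000; y_6 − T_6 = 23615 − 26066.5000 = -2451.5000
t=10: T_10 = 27222.5000; y_10 − T_10 = 24771 − 27222.5000 = -2451.5000
Mean deviation: (-2451.5000 + -2451.5000) / 2 = -2451.50

-2451.50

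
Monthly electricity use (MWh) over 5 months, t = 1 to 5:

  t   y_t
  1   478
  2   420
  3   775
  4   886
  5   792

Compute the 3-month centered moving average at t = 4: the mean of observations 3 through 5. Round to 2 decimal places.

Sum of periods 3–5: 775 + 886 + 792 = 2453
Divide by 3: 2453 / 3 = 817.67

817.67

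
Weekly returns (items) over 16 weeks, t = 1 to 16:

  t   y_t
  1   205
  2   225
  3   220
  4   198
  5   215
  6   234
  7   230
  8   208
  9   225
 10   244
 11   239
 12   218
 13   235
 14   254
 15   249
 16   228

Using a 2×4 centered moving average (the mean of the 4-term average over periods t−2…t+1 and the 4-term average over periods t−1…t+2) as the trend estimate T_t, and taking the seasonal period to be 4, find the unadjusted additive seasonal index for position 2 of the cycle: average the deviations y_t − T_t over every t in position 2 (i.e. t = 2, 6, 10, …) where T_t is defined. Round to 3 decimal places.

13.667

Season position 2 occurs at t = 6, 10, 14 (where T_t is defined).
t=6: T_6 = 220.50000; y_6 − T_6 = 234 − 220.50000 = 13.50000
t=10: T_10 = 230.25000; y_10 − T_10 = 244 − 230.25000 = 13.75000
t=14: T_14 = 240.25000; y_14 − T_14 = 254 − 240.25000 = 13.75000
Mean deviation: (13.50000 + 13.75000 + 13.75000) / 3 = 13.667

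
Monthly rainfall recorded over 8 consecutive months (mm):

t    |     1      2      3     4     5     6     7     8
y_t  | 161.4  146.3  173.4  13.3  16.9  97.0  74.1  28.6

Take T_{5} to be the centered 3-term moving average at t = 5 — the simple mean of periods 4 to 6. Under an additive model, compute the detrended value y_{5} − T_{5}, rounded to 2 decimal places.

-25.50

Trend T_5 = (13.3 + 16.9 + 97.0) / 3 = 127.2/3 = 42.4000
Detrended value: 16.9 − 42.4000 = -25.50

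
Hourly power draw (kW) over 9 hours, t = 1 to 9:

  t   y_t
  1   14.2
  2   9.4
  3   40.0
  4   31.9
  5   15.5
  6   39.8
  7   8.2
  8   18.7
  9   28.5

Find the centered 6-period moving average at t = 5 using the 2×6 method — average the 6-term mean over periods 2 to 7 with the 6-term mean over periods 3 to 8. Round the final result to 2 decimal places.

Sum over 2–7: 9.4 + 40.0 + 31.9 + 15.5 + 39.8 + 8.2 = 144.8
Sum over 3–8: 40.0 + 31.9 + 15.5 + 39.8 + 8.2 + 18.7 = 154.1
CMA at t=5 = (144.8 + 154.1) / (2·6) = 298.9 / 12 = 24.91

24.91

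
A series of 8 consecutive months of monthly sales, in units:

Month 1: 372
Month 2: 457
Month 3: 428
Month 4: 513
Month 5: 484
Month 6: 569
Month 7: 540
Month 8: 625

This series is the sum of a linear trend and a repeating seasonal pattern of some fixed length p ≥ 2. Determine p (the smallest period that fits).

2

First differences y_{t+1} − y_t: 85, -29, 85, -29, 85, -29, …
The difference pattern repeats every 2 terms and not for any smaller step, so p = 2.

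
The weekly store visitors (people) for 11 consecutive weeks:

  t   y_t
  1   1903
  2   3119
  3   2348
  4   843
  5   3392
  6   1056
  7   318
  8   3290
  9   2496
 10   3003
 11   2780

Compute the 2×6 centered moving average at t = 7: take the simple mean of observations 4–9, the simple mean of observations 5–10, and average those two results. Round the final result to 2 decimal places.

Sum over 4–9: 843 + 3392 + 1056 + 318 + 3290 + 2496 = 11395
Sum over 5–10: 3392 + 1056 + 318 + 3290 + 2496 + 3003 = 13555
CMA at t=7 = (11395 + 13555) / (2·6) = 24950 / 12 = 2079.17

2079.17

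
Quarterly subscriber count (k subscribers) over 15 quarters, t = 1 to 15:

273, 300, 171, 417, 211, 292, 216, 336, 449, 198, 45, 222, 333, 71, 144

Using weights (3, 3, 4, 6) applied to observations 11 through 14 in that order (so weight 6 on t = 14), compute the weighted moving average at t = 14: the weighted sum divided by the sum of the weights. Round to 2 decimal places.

159.94

Weighted sum: 3·45 + 3·222 + 4·333 + 6·71 = 135 + 666 + 1332 + 426 = 2559
Weight total: 3 + 3 + 4 + 6 = 16
WMA = 2559 / 16 = 159.94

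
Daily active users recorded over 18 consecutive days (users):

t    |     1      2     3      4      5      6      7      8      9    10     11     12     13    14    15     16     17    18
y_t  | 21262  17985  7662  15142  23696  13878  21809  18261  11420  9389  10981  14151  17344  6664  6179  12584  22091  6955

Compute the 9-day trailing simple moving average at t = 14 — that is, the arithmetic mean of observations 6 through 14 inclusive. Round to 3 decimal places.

Sum of periods 6–14: 13878 + 21809 + 18261 + 11420 + 9389 + 10981 + 14151 + 17344 + 6664 = 123897
Divide by 9: 123897 / 9 = 13766.333

13766.333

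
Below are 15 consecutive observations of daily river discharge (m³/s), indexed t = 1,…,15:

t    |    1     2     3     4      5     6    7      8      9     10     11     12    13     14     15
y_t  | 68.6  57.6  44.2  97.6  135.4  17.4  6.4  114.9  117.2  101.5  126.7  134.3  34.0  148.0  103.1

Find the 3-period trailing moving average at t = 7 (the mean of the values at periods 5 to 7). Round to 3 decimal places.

Sum of periods 5–7: 135.4 + 17.4 + 6.4 = 159.2
Divide by 3: 159.2 / 3 = 53.067

53.067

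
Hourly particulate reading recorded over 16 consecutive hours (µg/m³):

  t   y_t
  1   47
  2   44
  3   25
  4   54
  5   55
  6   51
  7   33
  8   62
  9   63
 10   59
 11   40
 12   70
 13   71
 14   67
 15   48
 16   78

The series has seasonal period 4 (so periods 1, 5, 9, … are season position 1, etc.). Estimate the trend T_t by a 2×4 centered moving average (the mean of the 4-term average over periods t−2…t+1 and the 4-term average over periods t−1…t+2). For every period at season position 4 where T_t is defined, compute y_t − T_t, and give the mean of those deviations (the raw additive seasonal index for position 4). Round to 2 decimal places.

8.79

Season position 4 occurs at t = 4, 8, 12 (where T_t is defined).
t=4: T_4 = 45.3750; y_4 − T_4 = 54 − 45.3750 = 8.6250
t=8: T_8 = 53.2500; y_8 − T_8 = 62 − 53.2500 = 8.7500
t=12: T_12 = 61.0000; y_12 − T_12 = 70 − 61.0000 = 9.0000
Mean deviation: (8.6250 + 8.7500 + 9.0000) / 3 = 8.79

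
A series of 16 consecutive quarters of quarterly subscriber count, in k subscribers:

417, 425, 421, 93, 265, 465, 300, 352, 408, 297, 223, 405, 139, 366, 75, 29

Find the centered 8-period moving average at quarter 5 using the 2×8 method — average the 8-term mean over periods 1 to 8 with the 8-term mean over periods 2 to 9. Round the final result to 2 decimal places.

Sum over 1–8: 417 + 425 + 421 + 93 + 265 + 465 + 300 + 352 = 2738
Sum over 2–9: 425 + 421 + 93 + 265 + 465 + 300 + 352 + 408 = 2729
CMA at t=5 = (2738 + 2729) / (2·8) = 5467 / 16 = 341.69

341.69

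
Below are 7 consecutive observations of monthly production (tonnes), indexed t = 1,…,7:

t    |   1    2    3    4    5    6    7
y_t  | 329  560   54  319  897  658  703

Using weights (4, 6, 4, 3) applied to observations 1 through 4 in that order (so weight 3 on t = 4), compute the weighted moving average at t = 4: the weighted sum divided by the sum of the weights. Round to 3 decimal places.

344.059

Weighted sum: 4·329 + 6·560 + 4·54 + 3·319 = 1316 + 3360 + 216 + 957 = 5849
Weight total: 4 + 6 + 4 + 3 = 17
WMA = 5849 / 17 = 344.059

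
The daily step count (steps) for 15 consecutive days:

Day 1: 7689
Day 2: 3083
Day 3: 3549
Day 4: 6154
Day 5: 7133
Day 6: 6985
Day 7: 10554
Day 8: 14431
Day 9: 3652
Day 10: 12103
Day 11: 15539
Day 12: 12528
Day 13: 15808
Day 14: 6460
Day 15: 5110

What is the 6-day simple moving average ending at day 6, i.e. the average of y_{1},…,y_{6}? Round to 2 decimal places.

Sum of periods 1–6: 7689 + 3083 + 3549 + 6154 + 7133 + 6985 = 34593
Divide by 6: 34593 / 6 = 5765.50

5765.50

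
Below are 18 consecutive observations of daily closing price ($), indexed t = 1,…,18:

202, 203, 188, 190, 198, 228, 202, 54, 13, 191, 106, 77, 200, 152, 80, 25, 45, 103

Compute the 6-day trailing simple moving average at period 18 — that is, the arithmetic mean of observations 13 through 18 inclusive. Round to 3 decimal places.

100.833

Sum of periods 13–18: 200 + 152 + 80 + 25 + 45 + 103 = 605
Divide by 6: 605 / 6 = 100.833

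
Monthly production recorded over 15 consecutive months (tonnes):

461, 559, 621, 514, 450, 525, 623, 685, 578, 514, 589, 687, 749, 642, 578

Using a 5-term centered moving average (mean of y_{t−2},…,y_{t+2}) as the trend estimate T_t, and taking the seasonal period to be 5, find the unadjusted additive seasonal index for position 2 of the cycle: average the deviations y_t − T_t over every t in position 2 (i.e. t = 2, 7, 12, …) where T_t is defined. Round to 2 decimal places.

50.80

Season position 2 occurs at t = 7, 12 (where T_t is defined).
t=7: T_7 = 572.2000; y_7 − T_7 = 623 − 572.2000 = 50.8000
t=12: T_12 = 636.2000; y_12 − T_12 = 687 − 636.2000 = 50.8000
Mean deviation: (50.8000 + 50.8000) / 2 = 50.80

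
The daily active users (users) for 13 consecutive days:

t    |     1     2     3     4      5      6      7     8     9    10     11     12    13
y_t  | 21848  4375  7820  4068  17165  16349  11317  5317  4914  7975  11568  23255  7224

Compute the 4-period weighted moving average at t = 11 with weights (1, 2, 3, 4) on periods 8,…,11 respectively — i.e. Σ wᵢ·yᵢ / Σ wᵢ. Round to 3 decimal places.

8534.200

Weighted sum: 1·5317 + 2·4914 + 3·7975 + 4·11568 = 5317 + 9828 + 23925 + 46272 = 85342
Weight total: 1 + 2 + 3 + 4 = 10
WMA = 85342 / 10 = 8534.200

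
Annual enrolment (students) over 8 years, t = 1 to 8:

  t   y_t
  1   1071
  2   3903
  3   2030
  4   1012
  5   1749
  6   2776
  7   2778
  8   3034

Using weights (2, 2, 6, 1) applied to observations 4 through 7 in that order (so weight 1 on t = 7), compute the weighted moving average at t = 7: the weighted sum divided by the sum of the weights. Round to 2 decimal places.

2268.73

Weighted sum: 2·1012 + 2·1749 + 6·2776 + 1·2778 = 2024 + 3498 + 16656 + 2778 = 24956
Weight total: 2 + 2 + 6 + 1 = 11
WMA = 24956 / 11 = 2268.73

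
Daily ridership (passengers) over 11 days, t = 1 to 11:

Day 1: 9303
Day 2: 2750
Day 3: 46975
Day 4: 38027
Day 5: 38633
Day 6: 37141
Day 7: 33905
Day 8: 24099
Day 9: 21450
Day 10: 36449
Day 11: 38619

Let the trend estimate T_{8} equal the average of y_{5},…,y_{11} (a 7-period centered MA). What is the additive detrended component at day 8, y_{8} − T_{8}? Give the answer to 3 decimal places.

Trend T_8 = (38633 + 37141 + 33905 + 24099 + 21450 + 36449 + 38619) / 7 = 230296/7 = 32899.42857
Detrended value: 24099 − 32899.42857 = -8800.429

-8800.429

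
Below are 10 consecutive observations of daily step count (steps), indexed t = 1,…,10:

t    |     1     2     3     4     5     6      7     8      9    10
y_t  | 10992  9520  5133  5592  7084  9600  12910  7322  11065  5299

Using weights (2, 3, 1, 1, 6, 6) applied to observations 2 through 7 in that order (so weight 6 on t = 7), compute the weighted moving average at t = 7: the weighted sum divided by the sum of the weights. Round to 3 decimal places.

Weighted sum: 2·9520 + 3·5133 + 1·5592 + 1·7084 + 6·9600 + 6·12910 = 19040 + 15399 + 5592 + 7084 + 57600 + 77460 = 182175
Weight total: 2 + 3 + 1 + 1 + 6 + 6 = 19
WMA = 182175 / 19 = 9588.158

9588.158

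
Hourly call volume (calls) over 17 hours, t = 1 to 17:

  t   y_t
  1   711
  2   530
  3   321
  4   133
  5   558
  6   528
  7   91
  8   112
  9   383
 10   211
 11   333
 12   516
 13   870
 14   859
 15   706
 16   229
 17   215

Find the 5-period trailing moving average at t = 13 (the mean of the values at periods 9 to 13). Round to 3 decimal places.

Sum of periods 9–13: 383 + 211 + 333 + 516 + 870 = 2313
Divide by 5: 2313 / 5 = 462.600

462.600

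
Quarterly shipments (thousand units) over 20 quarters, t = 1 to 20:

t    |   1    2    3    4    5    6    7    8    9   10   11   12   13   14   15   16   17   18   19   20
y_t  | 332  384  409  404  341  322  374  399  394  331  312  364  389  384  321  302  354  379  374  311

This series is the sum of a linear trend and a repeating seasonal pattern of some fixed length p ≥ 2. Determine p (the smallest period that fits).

5

First differences y_{t+1} − y_t: 52, 25, -5, -63, -19, 52, 25, -5, -63, -19, 52, 25, …
The difference pattern repeats every 5 terms and not for any smaller step, so p = 5.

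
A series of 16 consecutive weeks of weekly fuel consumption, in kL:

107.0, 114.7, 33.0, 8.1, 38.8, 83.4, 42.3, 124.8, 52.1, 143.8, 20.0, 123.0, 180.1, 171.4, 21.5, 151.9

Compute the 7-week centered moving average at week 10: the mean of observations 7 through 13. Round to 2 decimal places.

Sum of periods 7–13: 42.3 + 124.8 + 52.1 + 143.8 + 20.0 + 123.0 + 180.1 = 686.1
Divide by 7: 686.1 / 7 = 98.01

98.01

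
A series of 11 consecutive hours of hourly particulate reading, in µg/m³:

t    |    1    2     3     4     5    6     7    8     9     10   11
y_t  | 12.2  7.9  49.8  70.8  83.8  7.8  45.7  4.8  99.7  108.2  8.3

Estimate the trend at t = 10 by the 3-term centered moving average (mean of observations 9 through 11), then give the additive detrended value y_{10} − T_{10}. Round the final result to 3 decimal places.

Trend T_10 = (99.7 + 108.2 + 8.3) / 3 = 216.2/3 = 72.06667
Detrended value: 108.2 − 72.06667 = 36.133

36.133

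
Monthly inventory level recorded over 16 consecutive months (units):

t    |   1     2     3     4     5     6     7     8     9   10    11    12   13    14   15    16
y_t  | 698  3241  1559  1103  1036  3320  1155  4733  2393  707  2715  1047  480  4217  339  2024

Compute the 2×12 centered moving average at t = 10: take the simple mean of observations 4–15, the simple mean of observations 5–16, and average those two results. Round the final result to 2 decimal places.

1975.46

Sum over 4–15: 1103 + 1036 + 3320 + 1155 + 4733 + 2393 + 707 + 2715 + 1047 + 480 + 4217 + 339 = 23245
Sum over 5–16: 1036 + 3320 + 1155 + 4733 + 2393 + 707 + 2715 + 1047 + 480 + 4217 + 339 + 2024 = 24166
CMA at t=10 = (23245 + 24166) / (2·12) = 47411 / 24 = 1975.46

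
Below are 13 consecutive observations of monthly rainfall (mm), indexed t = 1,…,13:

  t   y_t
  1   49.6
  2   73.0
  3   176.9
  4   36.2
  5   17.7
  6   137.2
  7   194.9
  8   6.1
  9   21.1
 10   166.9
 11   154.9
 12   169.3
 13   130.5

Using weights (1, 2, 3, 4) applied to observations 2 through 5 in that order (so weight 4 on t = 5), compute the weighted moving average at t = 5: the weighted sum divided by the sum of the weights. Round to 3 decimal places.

60.620

Weighted sum: 1·73.0 + 2·176.9 + 3·36.2 + 4·17.7 = 73.0 + 353.8 + 108.6 + 70.8 = 606.2
Weight total: 1 + 2 + 3 + 4 = 10
WMA = 606.2 / 10 = 60.620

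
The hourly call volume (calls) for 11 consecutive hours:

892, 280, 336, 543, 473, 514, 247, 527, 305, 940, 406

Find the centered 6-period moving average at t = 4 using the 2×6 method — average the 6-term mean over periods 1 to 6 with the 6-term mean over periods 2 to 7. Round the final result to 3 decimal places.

452.583

Sum over 1–6: 892 + 280 + 336 + 543 + 473 + 514 = 3038
Sum over 2–7: 280 + 336 + 543 + 473 + 514 + 247 = 2393
CMA at t=4 = (3038 + 2393) / (2·6) = 5431 / 12 = 452.583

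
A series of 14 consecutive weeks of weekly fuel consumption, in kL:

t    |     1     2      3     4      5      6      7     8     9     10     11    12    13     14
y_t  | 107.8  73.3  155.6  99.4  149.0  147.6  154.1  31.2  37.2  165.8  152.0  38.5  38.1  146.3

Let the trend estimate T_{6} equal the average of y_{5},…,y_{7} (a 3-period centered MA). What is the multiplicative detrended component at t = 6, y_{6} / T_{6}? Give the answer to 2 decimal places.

Trend T_6 = (149.0 + 147.6 + 154.1) / 3 = 450.7/3 = 150.2333
Ratio to trend: 147.6 / 150.2333 = 0.98

0.98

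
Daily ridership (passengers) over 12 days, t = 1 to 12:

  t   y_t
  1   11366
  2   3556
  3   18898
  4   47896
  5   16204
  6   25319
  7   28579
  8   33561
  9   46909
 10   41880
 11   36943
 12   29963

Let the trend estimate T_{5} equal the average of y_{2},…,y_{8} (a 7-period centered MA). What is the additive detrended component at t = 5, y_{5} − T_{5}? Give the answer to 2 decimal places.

Trend T_5 = (3556 + 18898 + 47896 + 16204 + 25319 + 28579 + 33561) / 7 = 174013/7 = 24859.0000
Detrended value: 16204 − 24859.0000 = -8655.00

-8655.00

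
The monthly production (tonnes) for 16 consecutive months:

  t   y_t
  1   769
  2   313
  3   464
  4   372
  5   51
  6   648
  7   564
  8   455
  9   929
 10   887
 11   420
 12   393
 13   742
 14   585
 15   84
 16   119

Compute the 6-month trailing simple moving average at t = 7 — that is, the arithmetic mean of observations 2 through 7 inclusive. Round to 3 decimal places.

Sum of periods 2–7: 313 + 464 + 372 + 51 + 648 + 564 = 2412
Divide by 6: 2412 / 6 = 402.000

402.000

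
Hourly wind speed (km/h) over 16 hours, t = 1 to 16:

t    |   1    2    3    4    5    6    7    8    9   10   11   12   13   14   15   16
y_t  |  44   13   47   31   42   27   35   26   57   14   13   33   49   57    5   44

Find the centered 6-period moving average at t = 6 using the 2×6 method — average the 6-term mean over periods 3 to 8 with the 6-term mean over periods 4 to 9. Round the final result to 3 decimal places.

Sum over 3–8: 47 + 31 + 42 + 27 + 35 + 26 = 208
Sum over 4–9: 31 + 42 + 27 + 35 + 26 + 57 = 218
CMA at t=6 = (208 + 218) / (2·6) = 426 / 12 = 35.500

35.500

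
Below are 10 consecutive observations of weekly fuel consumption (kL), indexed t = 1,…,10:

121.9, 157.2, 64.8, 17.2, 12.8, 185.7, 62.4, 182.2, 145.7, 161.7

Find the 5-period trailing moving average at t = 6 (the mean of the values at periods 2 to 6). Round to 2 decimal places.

Sum of periods 2–6: 157.2 + 64.8 + 17.2 + 12.8 + 185.7 = 437.7
Divide by 5: 437.7 / 5 = 87.54

87.54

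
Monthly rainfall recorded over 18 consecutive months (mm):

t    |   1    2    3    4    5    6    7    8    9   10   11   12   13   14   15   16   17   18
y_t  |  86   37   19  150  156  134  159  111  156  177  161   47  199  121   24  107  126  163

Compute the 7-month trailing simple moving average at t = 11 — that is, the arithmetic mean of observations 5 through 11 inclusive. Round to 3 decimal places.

Sum of periods 5–11: 156 + 134 + 159 + 111 + 156 + 177 + 161 = 1054
Divide by 7: 1054 / 7 = 150.571

150.571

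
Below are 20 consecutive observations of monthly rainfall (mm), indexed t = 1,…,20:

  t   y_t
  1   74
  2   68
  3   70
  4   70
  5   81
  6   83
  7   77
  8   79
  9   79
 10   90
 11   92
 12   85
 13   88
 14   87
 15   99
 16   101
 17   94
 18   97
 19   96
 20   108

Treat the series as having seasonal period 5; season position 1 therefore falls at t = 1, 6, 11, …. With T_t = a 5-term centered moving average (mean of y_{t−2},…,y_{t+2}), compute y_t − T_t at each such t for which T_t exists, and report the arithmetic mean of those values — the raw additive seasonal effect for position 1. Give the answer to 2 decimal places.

Season position 1 occurs at t = 6, 11, 16 (where T_t is defined).
t=6: T_6 = 78.0000; y_6 − T_6 = 83 − 78.0000 = 5.0000
t=11: T_11 = 86.8000; y_11 − T_11 = 92 − 86.8000 = 5.2000
t=16: T_16 = 95.6000; y_16 − T_16 = 101 − 95.6000 = 5.4000
Mean deviation: (5.0000 + 5.2000 + 5.4000) / 3 = 5.20

5.20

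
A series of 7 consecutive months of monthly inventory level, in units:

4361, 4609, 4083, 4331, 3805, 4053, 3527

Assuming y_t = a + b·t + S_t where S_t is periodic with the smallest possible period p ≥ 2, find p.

2

First differences y_{t+1} − y_t: 248, -526, 248, -526, 248, -526, …
The difference pattern repeats every 2 terms and not for any smaller step, so p = 2.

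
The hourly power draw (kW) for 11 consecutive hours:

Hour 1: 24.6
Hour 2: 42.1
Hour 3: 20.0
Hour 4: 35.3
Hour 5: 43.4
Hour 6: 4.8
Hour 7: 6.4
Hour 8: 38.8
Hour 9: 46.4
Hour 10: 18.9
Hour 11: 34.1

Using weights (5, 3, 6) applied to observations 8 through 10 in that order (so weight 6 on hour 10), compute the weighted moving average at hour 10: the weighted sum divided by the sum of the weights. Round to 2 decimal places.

Weighted sum: 5·38.8 + 3·46.4 + 6·18.9 = 194.0 + 139.2 + 113.4 = 446.6
Weight total: 5 + 3 + 6 = 14
WMA = 446.6 / 14 = 31.90

31.90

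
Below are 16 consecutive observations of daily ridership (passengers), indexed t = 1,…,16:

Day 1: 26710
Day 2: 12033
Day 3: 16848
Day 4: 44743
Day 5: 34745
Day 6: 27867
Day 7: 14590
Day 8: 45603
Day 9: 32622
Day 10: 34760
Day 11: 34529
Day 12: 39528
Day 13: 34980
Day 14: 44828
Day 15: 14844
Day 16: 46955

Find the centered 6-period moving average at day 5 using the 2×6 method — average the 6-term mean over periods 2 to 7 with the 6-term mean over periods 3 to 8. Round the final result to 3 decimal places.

Sum over 2–7: 12033 + 16848 + 44743 + 34745 + 27867 + 14590 = 150826
Sum over 3–8: 16848 + 44743 + 34745 + 27867 + 14590 + 45603 = 184396
CMA at t=5 = (150826 + 184396) / (2·6) = 335222 / 12 = 27935.167

27935.167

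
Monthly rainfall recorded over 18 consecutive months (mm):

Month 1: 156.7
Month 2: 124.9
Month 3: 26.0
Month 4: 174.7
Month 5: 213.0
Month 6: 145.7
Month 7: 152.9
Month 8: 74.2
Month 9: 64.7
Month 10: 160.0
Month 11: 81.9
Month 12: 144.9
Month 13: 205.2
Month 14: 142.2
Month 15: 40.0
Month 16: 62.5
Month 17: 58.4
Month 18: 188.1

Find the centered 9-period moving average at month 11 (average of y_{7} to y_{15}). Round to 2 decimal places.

Sum of periods 7–15: 152.9 + 74.2 + 64.7 + 160.0 + 81.9 + 144.9 + 205.2 + 142.2 + 40.0 = 1066.0
Divide by 9: 1066.0 / 9 = 118.44

118.44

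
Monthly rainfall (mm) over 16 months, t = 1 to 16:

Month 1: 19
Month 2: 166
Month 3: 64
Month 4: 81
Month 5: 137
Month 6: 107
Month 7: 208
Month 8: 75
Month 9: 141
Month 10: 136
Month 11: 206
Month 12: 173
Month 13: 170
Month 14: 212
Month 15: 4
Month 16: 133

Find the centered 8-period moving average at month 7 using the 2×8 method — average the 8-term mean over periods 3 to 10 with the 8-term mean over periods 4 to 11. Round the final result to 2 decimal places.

127.50

Sum over 3–10: 64 + 81 + 137 + 107 + 208 + 75 + 141 + 136 = 949
Sum over 4–11: 81 + 137 + 107 + 208 + 75 + 141 + 136 + 206 = 1091
CMA at t=7 = (949 + 1091) / (2·8) = 2040 / 16 = 127.50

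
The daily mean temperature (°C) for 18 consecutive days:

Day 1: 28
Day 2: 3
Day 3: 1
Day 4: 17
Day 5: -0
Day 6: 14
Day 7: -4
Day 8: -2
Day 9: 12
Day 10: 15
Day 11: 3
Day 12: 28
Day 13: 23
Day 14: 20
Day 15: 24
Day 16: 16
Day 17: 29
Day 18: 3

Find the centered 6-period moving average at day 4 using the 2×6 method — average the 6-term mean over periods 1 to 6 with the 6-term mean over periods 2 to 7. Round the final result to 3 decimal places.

7.833

Sum over 1–6: 28 + 3 + 1 + 17 + (-0) + 14 = 63
Sum over 2–7: 3 + 1 + 17 + (-0) + 14 + (-4) = 31
CMA at t=4 = (63 + 31) / (2·6) = 94 / 12 = 7.833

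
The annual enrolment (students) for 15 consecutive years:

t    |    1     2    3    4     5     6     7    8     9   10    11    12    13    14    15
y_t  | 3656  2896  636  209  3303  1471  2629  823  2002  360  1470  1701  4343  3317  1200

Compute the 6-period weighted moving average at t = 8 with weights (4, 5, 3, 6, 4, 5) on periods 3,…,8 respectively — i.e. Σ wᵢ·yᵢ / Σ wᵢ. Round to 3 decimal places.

Weighted sum: 4·636 + 5·209 + 3·3303 + 6·1471 + 4·2629 + 5·823 = 2544 + 1045 + 9909 + 8826 + 10516 + 4115 = 36955
Weight total: 4 + 5 + 3 + 6 + 4 + 5 = 27
WMA = 36955 / 27 = 1368.704

1368.704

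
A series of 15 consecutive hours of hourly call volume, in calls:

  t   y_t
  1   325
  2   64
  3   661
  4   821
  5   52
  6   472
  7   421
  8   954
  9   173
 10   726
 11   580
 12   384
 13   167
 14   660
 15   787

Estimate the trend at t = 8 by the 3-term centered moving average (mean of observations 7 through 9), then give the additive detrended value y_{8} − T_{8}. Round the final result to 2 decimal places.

Trend T_8 = (421 + 954 + 173) / 3 = 1548/3 = 516.0000
Detrended value: 954 − 516.0000 = 438.00

438.00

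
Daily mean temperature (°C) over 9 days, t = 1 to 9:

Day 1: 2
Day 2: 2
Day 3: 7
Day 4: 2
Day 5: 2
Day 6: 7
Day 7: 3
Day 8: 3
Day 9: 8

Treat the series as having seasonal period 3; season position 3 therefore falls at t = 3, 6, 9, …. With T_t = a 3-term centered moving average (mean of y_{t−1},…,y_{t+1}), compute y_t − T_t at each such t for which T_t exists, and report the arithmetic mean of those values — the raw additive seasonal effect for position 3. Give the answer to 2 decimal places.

Season position 3 occurs at t = 3, 6 (where T_t is defined).
t=3: T_3 = 3.6667; y_3 − T_3 = 7 − 3.6667 = 3.3333
t=6: T_6 = 4.0000; y_6 − T_6 = 7 − 4.0000 = 3.0000
Mean deviation: (3.3333 + 3.0000) / 2 = 3.17

3.17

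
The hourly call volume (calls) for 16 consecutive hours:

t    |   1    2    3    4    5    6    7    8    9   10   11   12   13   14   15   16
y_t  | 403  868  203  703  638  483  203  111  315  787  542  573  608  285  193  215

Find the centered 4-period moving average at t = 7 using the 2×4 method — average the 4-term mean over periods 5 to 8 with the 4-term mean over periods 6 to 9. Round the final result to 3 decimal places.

318.375

Sum over 5–8: 638 + 483 + 203 + 111 = 1435
Sum over 6–9: 483 + 203 + 111 + 315 = 1112
CMA at t=7 = (1435 + 1112) / (2·4) = 2547 / 8 = 318.375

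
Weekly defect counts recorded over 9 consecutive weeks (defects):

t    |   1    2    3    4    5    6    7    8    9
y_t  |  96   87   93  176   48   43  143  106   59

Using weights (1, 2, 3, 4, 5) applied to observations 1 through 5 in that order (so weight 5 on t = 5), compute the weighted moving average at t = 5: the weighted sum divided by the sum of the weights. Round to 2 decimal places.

99.53

Weighted sum: 1·96 + 2·87 + 3·93 + 4·176 + 5·48 = 96 + 174 + 279 + 704 + 240 = 1493
Weight total: 1 + 2 + 3 + 4 + 5 = 15
WMA = 1493 / 15 = 99.53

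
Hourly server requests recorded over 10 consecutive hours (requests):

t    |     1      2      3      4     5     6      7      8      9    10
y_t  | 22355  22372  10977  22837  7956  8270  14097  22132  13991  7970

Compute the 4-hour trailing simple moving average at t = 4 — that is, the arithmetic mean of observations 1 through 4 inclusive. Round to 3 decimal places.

19635.250

Sum of periods 1–4: 22355 + 22372 + 10977 + 22837 = 78541
Divide by 4: 78541 / 4 = 19635.250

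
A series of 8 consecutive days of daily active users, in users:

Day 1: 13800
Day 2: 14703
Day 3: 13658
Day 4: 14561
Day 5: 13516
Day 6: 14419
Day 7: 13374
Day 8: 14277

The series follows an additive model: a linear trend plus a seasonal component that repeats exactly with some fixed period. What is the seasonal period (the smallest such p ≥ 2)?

2

First differences y_{t+1} − y_t: 903, -1045, 903, -1045, 903, -1045, …
The difference pattern repeats every 2 terms and not for any smaller step, so p = 2.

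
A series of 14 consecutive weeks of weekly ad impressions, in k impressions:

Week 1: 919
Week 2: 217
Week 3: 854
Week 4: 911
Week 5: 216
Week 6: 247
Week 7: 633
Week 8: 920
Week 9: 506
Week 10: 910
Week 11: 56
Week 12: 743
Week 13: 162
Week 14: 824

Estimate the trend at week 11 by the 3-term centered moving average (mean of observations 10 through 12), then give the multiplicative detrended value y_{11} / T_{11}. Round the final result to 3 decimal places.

Trend T_11 = (910 + 56 + 743) / 3 = 1709/3 = 569.66667
Ratio to trend: 56 / 569.66667 = 0.098

0.098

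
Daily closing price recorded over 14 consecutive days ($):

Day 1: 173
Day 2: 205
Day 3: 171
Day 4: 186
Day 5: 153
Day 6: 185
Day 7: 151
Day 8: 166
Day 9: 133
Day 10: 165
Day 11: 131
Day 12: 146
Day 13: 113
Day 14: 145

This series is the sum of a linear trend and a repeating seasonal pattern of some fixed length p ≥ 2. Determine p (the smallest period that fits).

First differences y_{t+1} − y_t: 32, -34, 15, -33, 32, -34, 15, -33, 32, -34, …
The difference pattern repeats every 4 terms and not for any smaller step, so p = 4.

4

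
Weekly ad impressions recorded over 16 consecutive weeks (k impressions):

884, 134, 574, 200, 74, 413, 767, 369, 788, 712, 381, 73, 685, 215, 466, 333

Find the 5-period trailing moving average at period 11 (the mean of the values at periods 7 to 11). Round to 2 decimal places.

603.40

Sum of periods 7–11: 767 + 369 + 788 + 712 + 381 = 3017
Divide by 5: 3017 / 5 = 603.40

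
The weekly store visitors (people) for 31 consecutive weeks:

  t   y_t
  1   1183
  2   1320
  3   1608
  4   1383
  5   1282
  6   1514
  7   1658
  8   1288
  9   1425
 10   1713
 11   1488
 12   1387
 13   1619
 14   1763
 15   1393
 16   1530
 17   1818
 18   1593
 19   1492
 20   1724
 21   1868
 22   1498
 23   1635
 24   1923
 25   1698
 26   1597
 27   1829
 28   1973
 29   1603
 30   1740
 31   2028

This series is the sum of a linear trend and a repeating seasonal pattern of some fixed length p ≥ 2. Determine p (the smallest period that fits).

7

First differences y_{t+1} − y_t: 137, 288, -225, -101, 232, 144, -370, 137, 288, -225, -101, 232, 144, -370, 137, 288, …
The difference pattern repeats every 7 terms and not for any smaller step, so p = 7.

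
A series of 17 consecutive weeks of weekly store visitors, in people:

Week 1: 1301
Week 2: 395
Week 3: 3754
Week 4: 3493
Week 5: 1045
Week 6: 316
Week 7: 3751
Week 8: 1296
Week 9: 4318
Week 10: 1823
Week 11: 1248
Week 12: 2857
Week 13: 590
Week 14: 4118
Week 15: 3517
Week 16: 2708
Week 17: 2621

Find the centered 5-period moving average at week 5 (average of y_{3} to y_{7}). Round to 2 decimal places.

Sum of periods 3–7: 3754 + 3493 + 1045 + 316 + 3751 = 12359
Divide by 5: 12359 / 5 = 2471.80

2471.80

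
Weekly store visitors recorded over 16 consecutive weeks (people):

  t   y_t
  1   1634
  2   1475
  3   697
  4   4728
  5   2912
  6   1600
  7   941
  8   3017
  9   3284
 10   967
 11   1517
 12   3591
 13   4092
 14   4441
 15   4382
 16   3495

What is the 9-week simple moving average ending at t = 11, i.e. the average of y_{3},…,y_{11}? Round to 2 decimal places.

2184.78

Sum of periods 3–11: 697 + 4728 + 2912 + 1600 + 941 + 3017 + 3284 + 967 + 1517 = 19663
Divide by 9: 19663 / 9 = 2184.78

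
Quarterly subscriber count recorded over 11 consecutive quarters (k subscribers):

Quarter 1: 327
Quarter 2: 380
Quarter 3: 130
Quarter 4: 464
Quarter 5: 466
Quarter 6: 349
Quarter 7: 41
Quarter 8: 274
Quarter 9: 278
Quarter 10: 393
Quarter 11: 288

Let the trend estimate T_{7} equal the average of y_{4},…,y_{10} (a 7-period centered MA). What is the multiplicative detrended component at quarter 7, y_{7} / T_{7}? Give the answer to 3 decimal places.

Trend T_7 = (464 + 466 + 349 + 41 + 274 + 278 + 393) / 7 = 2265/7 = 323.57143
Ratio to trend: 41 / 323.57143 = 0.127

0.127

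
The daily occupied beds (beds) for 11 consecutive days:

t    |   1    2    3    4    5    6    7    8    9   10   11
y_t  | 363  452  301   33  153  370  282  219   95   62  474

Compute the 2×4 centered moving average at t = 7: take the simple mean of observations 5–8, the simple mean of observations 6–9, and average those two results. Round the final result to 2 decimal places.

Sum over 5–8: 153 + 370 + 282 + 219 = 1024
Sum over 6–9: 370 + 282 + 219 + 95 = 966
CMA at t=7 = (1024 + 966) / (2·4) = 1990 / 8 = 248.75

248.75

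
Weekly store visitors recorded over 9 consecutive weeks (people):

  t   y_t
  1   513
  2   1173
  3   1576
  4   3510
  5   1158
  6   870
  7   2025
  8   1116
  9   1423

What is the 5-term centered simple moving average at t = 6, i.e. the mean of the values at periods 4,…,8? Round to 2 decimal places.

1735.80

Sum of periods 4–8: 3510 + 1158 + 870 + 2025 + 1116 = 8679
Divide by 5: 8679 / 5 = 1735.80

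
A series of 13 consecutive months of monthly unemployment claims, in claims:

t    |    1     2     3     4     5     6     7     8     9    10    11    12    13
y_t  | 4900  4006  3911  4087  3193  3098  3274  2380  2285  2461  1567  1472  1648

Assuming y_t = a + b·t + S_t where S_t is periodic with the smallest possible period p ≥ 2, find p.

First differences y_{t+1} − y_t: -894, -95, 176, -894, -95, 176, -894, -95, …
The difference pattern repeats every 3 terms and not for any smaller step, so p = 3.

3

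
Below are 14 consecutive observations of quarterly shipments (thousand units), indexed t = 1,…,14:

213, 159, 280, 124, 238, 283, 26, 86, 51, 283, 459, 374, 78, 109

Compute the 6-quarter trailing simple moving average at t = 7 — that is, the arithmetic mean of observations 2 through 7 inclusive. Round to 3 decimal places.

185.000

Sum of periods 2–7: 159 + 280 + 124 + 238 + 283 + 26 = 1110
Divide by 6: 1110 / 6 = 185.000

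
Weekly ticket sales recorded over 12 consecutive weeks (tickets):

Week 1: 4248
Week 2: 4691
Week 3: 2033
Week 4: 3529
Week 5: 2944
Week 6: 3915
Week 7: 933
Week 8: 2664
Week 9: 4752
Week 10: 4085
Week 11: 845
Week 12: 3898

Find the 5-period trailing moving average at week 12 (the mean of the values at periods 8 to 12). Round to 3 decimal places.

Sum of periods 8–12: 2664 + 4752 + 4085 + 845 + 3898 = 16244
Divide by 5: 16244 / 5 = 3248.800

3248.800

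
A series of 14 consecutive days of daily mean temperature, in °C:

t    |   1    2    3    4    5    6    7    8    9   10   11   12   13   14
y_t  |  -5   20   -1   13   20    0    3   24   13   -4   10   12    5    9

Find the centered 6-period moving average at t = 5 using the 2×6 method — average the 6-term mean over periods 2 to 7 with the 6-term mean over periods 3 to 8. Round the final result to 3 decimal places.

9.500

Sum over 2–7: 20 + (-1) + 13 + 20 + 0 + 3 = 55
Sum over 3–8: (-1) + 13 + 20 + 0 + 3 + 24 = 59
CMA at t=5 = (55 + 59) / (2·6) = 114 / 12 = 9.500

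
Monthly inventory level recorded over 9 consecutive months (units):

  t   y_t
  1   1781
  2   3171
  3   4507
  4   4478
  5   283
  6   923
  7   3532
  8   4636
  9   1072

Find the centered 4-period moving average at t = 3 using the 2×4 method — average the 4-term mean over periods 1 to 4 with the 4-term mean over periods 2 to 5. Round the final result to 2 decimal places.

Sum over 1–4: 1781 + 3171 + 4507 + 4478 = 13937
Sum over 2–5: 3171 + 4507 + 4478 + 283 = 12439
CMA at t=3 = (13937 + 12439) / (2·4) = 26376 / 8 = 3297.00

3297.00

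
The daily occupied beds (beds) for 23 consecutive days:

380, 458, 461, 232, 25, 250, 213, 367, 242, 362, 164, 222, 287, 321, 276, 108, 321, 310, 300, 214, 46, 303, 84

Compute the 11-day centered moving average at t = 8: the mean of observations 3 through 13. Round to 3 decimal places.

Sum of periods 3–13: 461 + 232 + 25 + 250 + 213 + 367 + 242 + 362 + 164 + 222 + 287 = 2825
Divide by 11: 2825 / 11 = 256.818

256.818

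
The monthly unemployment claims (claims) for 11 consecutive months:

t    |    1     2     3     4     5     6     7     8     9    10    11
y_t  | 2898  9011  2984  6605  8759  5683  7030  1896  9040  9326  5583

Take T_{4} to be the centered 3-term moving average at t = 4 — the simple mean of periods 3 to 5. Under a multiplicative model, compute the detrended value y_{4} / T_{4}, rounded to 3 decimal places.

1.080

Trend T_4 = (2984 + 6605 + 8759) / 3 = 18348/3 = 6116.00000
Ratio to trend: 6605 / 6116.00000 = 1.080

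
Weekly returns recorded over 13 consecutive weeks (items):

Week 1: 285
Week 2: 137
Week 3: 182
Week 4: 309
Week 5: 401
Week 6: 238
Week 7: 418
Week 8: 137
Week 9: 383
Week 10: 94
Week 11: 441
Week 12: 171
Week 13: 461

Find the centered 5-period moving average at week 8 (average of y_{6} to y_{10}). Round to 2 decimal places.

254.00

Sum of periods 6–10: 238 + 418 + 137 + 383 + 94 = 1270
Divide by 5: 1270 / 5 = 254.00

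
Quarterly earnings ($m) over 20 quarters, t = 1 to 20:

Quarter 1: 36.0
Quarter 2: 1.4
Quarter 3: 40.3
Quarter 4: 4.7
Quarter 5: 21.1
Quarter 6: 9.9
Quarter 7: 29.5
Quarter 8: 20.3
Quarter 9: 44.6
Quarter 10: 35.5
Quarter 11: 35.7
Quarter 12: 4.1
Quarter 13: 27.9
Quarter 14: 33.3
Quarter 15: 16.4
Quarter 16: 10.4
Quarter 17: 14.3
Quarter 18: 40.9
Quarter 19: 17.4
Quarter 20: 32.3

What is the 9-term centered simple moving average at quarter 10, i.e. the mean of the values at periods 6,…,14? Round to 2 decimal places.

26.76

Sum of periods 6–14: 9.9 + 29.5 + 20.3 + 44.6 + 35.5 + 35.7 + 4.1 + 27.9 + 33.3 = 240.8
Divide by 9: 240.8 / 9 = 26.76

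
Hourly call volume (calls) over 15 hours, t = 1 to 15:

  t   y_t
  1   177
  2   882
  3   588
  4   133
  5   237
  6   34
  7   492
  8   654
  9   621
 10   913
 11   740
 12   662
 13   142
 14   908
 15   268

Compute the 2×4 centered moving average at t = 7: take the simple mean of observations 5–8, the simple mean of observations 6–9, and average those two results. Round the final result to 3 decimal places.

402.250

Sum over 5–8: 237 + 34 + 492 + 654 = 1417
Sum over 6–9: 34 + 492 + 654 + 621 = 1801
CMA at t=7 = (1417 + 1801) / (2·4) = 3218 / 8 = 402.250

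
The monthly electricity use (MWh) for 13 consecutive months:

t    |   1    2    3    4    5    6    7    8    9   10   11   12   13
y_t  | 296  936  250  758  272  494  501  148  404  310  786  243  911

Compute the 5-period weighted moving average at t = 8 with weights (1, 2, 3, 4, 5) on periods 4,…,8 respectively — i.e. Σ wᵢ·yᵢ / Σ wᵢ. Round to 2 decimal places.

Weighted sum: 1·758 + 2·272 + 3·494 + 4·501 + 5·148 = 758 + 544 + 1482 + 2004 + 740 = 5528
Weight total: 1 + 2 + 3 + 4 + 5 = 15
WMA = 5528 / 15 = 368.53

368.53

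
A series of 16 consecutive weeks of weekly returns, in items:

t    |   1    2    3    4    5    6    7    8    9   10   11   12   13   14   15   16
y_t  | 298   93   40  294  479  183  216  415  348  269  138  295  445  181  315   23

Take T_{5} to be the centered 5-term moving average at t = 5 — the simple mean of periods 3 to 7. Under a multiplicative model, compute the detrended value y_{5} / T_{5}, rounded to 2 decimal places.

1.98

Trend T_5 = (40 + 294 + 479 + 183 + 216) / 5 = 1212/5 = 242.4000
Ratio to trend: 479 / 242.4000 = 1.98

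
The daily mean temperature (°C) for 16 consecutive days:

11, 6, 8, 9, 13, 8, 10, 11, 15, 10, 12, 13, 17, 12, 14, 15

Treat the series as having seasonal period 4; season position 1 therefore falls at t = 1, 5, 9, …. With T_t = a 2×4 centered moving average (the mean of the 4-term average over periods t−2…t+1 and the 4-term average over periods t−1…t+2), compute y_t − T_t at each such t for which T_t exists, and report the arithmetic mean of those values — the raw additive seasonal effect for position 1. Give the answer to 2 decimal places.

3.25

Season position 1 occurs at t = 5, 9, 13 (where T_t is defined).
t=5: T_5 = 9.7500; y_5 − T_5 = 13 − 9.7500 = 3.2500
t=9: T_9 = 11.7500; y_9 − T_9 = 15 − 11.7500 = 3.2500
t=13: T_13 = 13.7500; y_13 − T_13 = 17 − 13.7500 = 3.2500
Mean deviation: (3.2500 + 3.2500 + 3.2500) / 3 = 3.25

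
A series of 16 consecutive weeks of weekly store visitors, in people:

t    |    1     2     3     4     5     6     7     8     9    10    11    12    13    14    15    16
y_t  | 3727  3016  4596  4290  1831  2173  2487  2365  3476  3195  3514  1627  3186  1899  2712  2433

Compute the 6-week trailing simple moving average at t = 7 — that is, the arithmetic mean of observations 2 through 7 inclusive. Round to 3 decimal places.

3065.500

Sum of periods 2–7: 3016 + 4596 + 4290 + 1831 + 2173 + 2487 = 18393
Divide by 6: 18393 / 6 = 3065.500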